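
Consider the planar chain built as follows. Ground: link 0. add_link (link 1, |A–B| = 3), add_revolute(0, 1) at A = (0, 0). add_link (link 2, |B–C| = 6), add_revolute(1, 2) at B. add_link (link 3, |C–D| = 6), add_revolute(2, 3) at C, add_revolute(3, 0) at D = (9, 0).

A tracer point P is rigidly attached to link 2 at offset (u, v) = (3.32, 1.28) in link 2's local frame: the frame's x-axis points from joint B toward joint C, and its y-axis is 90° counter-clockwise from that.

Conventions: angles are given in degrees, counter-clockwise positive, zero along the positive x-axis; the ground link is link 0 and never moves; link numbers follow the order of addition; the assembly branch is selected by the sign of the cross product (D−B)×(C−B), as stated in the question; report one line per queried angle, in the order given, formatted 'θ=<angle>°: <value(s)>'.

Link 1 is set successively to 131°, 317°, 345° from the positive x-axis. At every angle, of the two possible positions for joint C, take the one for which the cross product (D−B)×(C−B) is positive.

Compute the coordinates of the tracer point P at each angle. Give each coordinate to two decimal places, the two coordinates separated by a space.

A=(0,0), D=(9.00,0)
θ=131°: B = A + 3.00·(cos131°, sin131°) = (-1.9682, 2.2641)
θ=131°: |BD| = 11.1994
θ=131°: circle(B,6.00) ∩ circle(D,6.00): a=5.5997, h=2.1548
θ=131°:   candidates: C₊=(3.9515,3.2424) cross=24.133; C₋=(3.0803,-0.9783) cross=-24.133
θ=131°:   branch + wants cross > 0 → take C=(3.9515,3.2424) (cross=24.133)
θ=131°: ex = (C−B)/|BC| = (0.9866,0.1630); ey = (-0.1630,0.9866)
θ=131°: P = B + 3.32·ex + 1.28·ey = (1.0987,4.0683)
θ=317°: B = A + 3.00·(cos317°, sin317°) = (2.1941, -2.0460)
θ=317°: |BD| = 7.1068
θ=317°: circle(B,6.00) ∩ circle(D,6.00): a=3.5534, h=4.8346
θ=317°:   candidates: C₊=(4.2052,3.6069) cross=34.359; C₋=(6.9889,-5.6529) cross=-34.359
θ=317°:   branch + wants cross > 0 → take C=(4.2052,3.6069) (cross=34.359)
θ=317°: ex = (C−B)/|BC| = (0.3352,0.9422); ey = (-0.9422,0.3352)
θ=317°: P = B + 3.32·ex + 1.28·ey = (2.1009,1.5110)
θ=345°: B = A + 3.00·(cos345°, sin345°) = (2.8978, -0.7765)
θ=345°: |BD| = 6.1514
θ=345°: circle(B,6.00) ∩ circle(D,6.00): a=3.0757, h=5.1517
θ=345°:   candidates: C₊=(5.2986,4.7223) cross=31.690; C₋=(6.5992,-5.4987) cross=-31.690
θ=345°:   branch + wants cross > 0 → take C=(5.2986,4.7223) (cross=31.690)
θ=345°: ex = (C−B)/|BC| = (0.4001,0.9165); ey = (-0.9165,0.4001)
θ=345°: P = B + 3.32·ex + 1.28·ey = (3.0532,2.7783)

θ=131°: 1.10 4.07
θ=317°: 2.10 1.51
θ=345°: 3.05 2.78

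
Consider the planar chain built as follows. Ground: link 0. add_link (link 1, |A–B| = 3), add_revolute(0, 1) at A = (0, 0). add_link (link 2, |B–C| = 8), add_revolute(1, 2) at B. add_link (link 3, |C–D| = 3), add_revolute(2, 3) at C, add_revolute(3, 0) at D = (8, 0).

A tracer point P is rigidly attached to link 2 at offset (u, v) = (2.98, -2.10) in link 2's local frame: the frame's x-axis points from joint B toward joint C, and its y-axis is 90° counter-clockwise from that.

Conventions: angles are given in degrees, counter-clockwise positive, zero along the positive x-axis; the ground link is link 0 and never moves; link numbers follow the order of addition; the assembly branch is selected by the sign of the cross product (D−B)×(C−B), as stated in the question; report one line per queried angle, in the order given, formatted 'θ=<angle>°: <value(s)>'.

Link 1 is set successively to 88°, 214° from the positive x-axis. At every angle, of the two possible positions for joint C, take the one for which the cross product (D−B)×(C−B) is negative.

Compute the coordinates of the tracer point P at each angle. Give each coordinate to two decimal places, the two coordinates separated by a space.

A=(0,0), D=(8.00,0)
θ=88°: B = A + 3.00·(cos88°, sin88°) = (0.1047, 2.9982)
θ=88°: |BD| = 8.4454
θ=88°: circle(B,8.00) ∩ circle(D,3.00): a=7.4789, h=2.8401
θ=88°:   candidates: C₊=(8.1047,2.9982) cross=23.985; C₋=(6.0882,-2.3120) cross=-23.985
θ=88°:   branch - wants cross < 0 → take C=(6.0882,-2.3120) (cross=-23.985)
θ=88°: ex = (C−B)/|BC| = (0.7479,-0.6638); ey = (0.6638,0.7479)
θ=88°: P = B + 2.98·ex + -2.10·ey = (0.9397,-0.5505)
θ=214°: B = A + 3.00·(cos214°, sin214°) = (-2.4871, -1.6776)
θ=214°: |BD| = 10.6204
θ=214°: circle(B,8.00) ∩ circle(D,3.00): a=7.8996, h=1.2637
θ=214°:   candidates: C₊=(5.1137,0.8180) cross=13.421; C₋=(5.5129,-1.6776) cross=-13.421
θ=214°:   branch - wants cross < 0 → take C=(5.5129,-1.6776) (cross=-13.421)
θ=214°: ex = (C−B)/|BC| = (1.0000,0.0000); ey = (-0.0000,1.0000)
θ=214°: P = B + 2.98·ex + -2.10·ey = (0.4929,-3.7776)

θ=88°: 0.94 -0.55
θ=214°: 0.49 -3.78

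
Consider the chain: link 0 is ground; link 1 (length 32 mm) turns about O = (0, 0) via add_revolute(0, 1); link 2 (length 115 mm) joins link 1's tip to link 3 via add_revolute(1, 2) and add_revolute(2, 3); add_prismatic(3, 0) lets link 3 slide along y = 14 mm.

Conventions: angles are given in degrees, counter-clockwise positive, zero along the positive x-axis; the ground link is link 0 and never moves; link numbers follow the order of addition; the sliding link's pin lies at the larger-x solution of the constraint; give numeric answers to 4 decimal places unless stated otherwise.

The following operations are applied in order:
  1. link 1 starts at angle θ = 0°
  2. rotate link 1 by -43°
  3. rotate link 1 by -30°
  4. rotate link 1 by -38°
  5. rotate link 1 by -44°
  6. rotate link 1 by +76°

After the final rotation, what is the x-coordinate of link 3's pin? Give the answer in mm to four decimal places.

geometry: r = 32 mm, L = 115 mm, e = 14 mm; θ starts at 0°
rotate link 1 by -43°: θ ← 0° -43° = -43°
rotate link 1 by -30°: θ ← -43° -30° = -73°
rotate link 1 by -38°: θ ← -73° -38° = -111°
rotate link 1 by -44°: θ ← -111° -44° = -155°
rotate link 1 by +76°: θ ← -155° +76° = -79°
crank pin P = (r cos θ, r sin θ) = (6.105888, -31.412070)
h = r sin θ − e = -31.412070 − 14 = -45.412070
x = r cos θ + √(L² − h²) = 6.105888 + 105.653887 = 111.759775

111.7598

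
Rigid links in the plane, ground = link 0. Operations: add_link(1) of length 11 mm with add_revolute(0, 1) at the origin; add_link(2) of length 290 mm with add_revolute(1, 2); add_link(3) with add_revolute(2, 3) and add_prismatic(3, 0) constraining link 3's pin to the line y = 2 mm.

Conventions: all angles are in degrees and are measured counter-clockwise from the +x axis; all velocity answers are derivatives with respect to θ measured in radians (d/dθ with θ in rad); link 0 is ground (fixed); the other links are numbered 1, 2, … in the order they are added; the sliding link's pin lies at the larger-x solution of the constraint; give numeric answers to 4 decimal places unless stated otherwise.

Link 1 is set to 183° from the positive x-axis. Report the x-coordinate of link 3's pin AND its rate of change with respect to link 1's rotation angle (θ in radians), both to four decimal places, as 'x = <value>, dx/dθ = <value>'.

geometry: r = 11 mm, L = 290 mm, e = 2 mm
crank pin P = (r cos θ, r sin θ) = (-10.984925, -0.575696)
h = r sin θ − e = -0.575696 − 2 = -2.575696
x = r cos θ + √(L² − h²) = -10.984925 + 289.988561 = 279.003637
dx/dθ = −r sin θ − h·r cos θ/√(L² − h²) (θ in radians; h = -2.575696) = 0.478127

x = 279.0036, dx/dθ = 0.4781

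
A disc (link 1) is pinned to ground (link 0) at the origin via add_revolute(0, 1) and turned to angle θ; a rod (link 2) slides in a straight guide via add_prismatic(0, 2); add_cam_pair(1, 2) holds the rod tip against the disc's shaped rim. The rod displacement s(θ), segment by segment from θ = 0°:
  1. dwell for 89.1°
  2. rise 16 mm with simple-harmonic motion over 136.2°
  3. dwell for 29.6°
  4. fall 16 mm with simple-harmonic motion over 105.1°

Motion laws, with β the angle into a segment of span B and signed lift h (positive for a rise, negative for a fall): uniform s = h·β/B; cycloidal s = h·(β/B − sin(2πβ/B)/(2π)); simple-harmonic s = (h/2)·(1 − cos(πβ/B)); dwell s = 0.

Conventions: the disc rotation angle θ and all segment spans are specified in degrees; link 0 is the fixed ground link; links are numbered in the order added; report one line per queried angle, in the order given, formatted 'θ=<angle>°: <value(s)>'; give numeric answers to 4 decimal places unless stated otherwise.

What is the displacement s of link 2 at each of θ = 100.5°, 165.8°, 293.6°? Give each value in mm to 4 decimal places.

segment 1 (0° to 89.1°, dwell): s unchanged at 0.0000
θ = 100.5° falls in segment 2 (89.1° to 225.3°, simple-harmonic, h = 16): β = 100.5 − 89.1 = 11.4°, B = 136.2°; Δs = 16/2·(1 − cos(π·0.0837)) = 0.2750; s = 0.0000 + 0.2750 = 0.2750
θ = 165.8° falls in segment 2 (89.1° to 225.3°, simple-harmonic, h = 16): β = 165.8 − 89.1 = 76.7°, B = 136.2°; Δs = 16/2·(1 − cos(π·0.5631)) = 9.5766; s = 0.0000 + 9.5766 = 9.5766
segment 2 (89.1° to 225.3°, simple-harmonic, h = 16) is passed completely: s = 0.0000 + (16) = 16.0000
segment 3 (225.3° to 254.9°, dwell): s unchanged at 16.0000
θ = 293.6° falls in segment 4 (254.9° to 360°, simple-harmonic, h = -16): β = 293.6 − 254.9 = 38.7°, B = 105.1°; Δs = -16/2·(1 − cos(π·0.3682)) = -4.7818; s = 16.0000 − 4.7818 = 11.2182

θ=100.5°: 0.2750
θ=165.8°: 9.5766
θ=293.6°: 11.2182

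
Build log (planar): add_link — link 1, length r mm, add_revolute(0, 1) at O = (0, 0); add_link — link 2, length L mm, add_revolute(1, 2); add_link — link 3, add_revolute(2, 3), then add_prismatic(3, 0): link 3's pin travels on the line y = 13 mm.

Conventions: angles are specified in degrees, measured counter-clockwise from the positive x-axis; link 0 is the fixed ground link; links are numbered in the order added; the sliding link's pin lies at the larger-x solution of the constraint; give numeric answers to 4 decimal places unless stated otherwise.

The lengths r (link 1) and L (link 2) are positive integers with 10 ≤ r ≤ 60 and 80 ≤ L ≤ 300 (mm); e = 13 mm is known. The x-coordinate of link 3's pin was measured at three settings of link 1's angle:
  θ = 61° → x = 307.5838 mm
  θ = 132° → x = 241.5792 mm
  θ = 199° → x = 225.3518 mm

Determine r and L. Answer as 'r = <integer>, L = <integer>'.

constraint per measurement: (x − r cos θ)² + (r sin θ − e)² = L²
subtracting the θ₁ and θ₂ equations cancels the r² and L² terms:
r = (x₁² − x₂²) / (2[(x₁cos θ₁ + e sin θ₁) − (x₂cos θ₂ + e sin θ₂)]) = 58.0000 → r = 58
L² = (x₁ − r cos θ₁)² + (r sin θ₁ − e)² = 79523.9956 → L = 282.0000 → L = 282
check at θ₃=199°: x = 225.3518 (printed 225.3518) ✓

r = 58, L = 282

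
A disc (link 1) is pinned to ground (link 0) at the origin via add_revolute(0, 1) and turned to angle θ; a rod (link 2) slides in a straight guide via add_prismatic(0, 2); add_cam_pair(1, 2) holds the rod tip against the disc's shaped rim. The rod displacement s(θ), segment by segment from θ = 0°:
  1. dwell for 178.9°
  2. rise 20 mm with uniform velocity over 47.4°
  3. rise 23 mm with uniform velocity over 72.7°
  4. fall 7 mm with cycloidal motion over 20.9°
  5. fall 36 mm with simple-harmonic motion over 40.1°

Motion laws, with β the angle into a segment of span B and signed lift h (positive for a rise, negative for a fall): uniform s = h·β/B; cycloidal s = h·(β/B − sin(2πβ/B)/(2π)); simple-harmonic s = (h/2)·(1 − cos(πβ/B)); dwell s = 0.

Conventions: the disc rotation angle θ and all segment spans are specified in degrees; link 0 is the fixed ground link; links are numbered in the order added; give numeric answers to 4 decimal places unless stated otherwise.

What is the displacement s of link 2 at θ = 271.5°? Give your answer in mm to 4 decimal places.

segment 1 (0° to 178.9°, dwell): s unchanged at 0.0000
segment 2 (178.9° to 226.3°, uniform, h = 20) is passed completely: s = 0.0000 + (20) = 20.0000
θ = 271.5° falls in segment 3 (226.3° to 299°, uniform, h = 23): β = 271.5 − 226.3 = 45.2°, B = 72.7°; Δs = 23·45.2/72.7 = 14.2999; s = 20.0000 + 14.2999 = 34.2999

34.2999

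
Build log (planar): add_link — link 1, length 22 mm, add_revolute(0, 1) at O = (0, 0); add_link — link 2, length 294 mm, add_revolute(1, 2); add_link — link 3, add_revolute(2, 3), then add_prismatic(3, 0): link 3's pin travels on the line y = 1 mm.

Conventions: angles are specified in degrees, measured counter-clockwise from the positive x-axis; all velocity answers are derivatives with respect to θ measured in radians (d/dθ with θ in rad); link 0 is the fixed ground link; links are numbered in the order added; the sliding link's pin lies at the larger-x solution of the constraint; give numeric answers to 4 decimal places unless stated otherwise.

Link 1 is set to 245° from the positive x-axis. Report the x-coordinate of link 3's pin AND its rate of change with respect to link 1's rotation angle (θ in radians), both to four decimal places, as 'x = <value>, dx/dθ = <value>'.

geometry: r = 22 mm, L = 294 mm, e = 1 mm
crank pin P = (r cos θ, r sin θ) = (-9.297602, -19.938771)
h = r sin θ − e = -19.938771 − 1 = -20.938771
x = r cos θ + √(L² − h²) = -9.297602 + 293.253419 = 283.955817
dx/dθ = −r sin θ − h·r cos θ/√(L² − h²) (θ in radians; h = -20.938771) = 19.274907

x = 283.9558, dx/dθ = 19.2749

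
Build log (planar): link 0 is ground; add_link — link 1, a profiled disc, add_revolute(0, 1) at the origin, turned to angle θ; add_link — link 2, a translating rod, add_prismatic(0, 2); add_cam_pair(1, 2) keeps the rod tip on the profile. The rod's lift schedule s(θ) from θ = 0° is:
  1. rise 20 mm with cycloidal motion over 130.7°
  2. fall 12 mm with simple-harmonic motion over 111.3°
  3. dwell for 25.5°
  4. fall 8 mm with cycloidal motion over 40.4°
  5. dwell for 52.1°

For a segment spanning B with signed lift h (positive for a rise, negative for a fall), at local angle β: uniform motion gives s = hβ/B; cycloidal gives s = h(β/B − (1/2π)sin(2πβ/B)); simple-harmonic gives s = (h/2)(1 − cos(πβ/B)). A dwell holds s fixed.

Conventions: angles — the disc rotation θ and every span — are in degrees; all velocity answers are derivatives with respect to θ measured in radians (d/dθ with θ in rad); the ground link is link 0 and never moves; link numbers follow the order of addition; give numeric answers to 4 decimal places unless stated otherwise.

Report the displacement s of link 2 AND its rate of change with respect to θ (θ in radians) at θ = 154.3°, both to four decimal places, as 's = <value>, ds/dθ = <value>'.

seg 1 [0°–130.7°] cycloidal, h=20: full span → s += 20 → s = 20.0000
seg 2 [130.7°–242°] simple-harmonic, h=-12: θ=154.3° here. β=23.6, B=111.3. -12/2·(1 − cos(π·0.2120)) = -1.2827 → s = 18.7173
velocity in seg [130.7°–242°] (simple-harmonic), θ in radians: β = 23.6° = 0.4119 rad, B = 111.3° = 1.9426 rad; ds/dθ = (πh/(2B)) sin(πβ/B) = (π·(-12)/(2·1.9426)) sin(π·0.2120) = -5.996351 mm/rad

s = 18.7173, ds/dθ = -5.9964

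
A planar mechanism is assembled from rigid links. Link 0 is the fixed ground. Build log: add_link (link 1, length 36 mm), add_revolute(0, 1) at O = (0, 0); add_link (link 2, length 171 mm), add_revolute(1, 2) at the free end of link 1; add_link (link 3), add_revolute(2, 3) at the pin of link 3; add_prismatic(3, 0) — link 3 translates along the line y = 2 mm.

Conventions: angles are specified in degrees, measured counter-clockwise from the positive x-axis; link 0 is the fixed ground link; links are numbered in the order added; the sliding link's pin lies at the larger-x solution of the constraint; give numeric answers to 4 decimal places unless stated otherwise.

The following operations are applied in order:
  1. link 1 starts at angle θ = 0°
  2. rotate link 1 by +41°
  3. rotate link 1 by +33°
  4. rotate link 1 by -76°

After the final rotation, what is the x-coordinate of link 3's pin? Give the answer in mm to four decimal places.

geometry: r = 36 mm, L = 171 mm, e = 2 mm; θ starts at 0°
rotate link 1 by +41°: θ ← 0° +41° = 41°
rotate link 1 by +33°: θ ← 41° +33° = 74°
rotate link 1 by -76°: θ ← 74° -76° = -2°
crank pin P = (r cos θ, r sin θ) = (35.978070, -1.256382)
h = r sin θ − e = -1.256382 − 2 = -3.256382
x = r cos θ + √(L² − h²) = 35.978070 + 170.968991 = 206.947061

206.9471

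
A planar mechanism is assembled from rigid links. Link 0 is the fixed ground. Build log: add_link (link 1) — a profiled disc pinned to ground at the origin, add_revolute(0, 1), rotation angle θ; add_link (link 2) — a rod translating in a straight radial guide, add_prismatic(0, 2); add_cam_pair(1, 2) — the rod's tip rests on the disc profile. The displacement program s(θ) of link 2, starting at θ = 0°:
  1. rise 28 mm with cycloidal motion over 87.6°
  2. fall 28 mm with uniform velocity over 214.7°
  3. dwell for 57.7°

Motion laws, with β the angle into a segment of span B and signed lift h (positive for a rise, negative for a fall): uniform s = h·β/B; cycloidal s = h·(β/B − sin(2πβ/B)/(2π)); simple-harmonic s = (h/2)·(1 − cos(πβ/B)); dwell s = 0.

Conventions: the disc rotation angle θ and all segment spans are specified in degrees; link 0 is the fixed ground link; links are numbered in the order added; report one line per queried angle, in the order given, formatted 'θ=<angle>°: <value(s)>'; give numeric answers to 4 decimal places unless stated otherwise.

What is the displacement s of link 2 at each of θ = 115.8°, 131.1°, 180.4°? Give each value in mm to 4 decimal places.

seg 1 [0°–87.6°] cycloidal, h=28: full span → s += 28 → s = 28.0000
seg 2 [87.6°–302.3°] uniform, h=-28: θ=115.8° here. β=28.2, B=214.7. -28·28.2/214.7 = -3.6777 → s = 24.3223
seg 2 [87.6°–302.3°] uniform, h=-28: θ=131.1° here. β=43.5, B=214.7. -28·43.5/214.7 = -5.6730 → s = 22.3270
seg 2 [87.6°–302.3°] uniform, h=-28: θ=180.4° here. β=92.8, B=214.7. -28·92.8/214.7 = -12.1025 → s = 15.8975

θ=115.8°: 24.3223
θ=131.1°: 22.3270
θ=180.4°: 15.8975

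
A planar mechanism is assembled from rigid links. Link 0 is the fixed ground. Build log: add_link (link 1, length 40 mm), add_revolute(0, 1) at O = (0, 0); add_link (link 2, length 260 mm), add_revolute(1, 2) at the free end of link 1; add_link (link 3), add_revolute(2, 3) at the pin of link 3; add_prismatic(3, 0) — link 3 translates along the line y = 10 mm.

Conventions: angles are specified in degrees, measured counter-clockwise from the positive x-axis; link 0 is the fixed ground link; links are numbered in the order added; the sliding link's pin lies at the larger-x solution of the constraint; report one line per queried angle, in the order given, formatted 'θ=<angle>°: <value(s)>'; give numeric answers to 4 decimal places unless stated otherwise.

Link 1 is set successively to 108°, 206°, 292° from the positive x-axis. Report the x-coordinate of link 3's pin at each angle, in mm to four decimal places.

geometry: r = 40 mm, L = 260 mm, e = 10 mm
θ=108°: crank pin P = (r cos θ, r sin θ) = (-12.360680, 38.042261)
θ=108°: h = r sin θ − e = 38.042261 − 10 = 28.042261
θ=108°: x = r cos θ + √(L² − h²) = -12.360680 + 258.483329 = 246.122650
θ=206°: crank pin P = (r cos θ, r sin θ) = (-35.951762, -17.534846)
θ=206°: h = r sin θ − e = -17.534846 − 10 = -27.534846
θ=206°: x = r cos θ + √(L² − h²) = -35.951762 + 258.537874 = 222.586112
θ=292°: crank pin P = (r cos θ, r sin θ) = (14.984264, -37.087354)
θ=292°: h = r sin θ − e = -37.087354 − 10 = -47.087354
θ=292°: x = r cos θ + √(L² − h²) = 14.984264 + 255.700569 = 270.684833

θ=108°: 246.1226
θ=206°: 222.5861
θ=292°: 270.6848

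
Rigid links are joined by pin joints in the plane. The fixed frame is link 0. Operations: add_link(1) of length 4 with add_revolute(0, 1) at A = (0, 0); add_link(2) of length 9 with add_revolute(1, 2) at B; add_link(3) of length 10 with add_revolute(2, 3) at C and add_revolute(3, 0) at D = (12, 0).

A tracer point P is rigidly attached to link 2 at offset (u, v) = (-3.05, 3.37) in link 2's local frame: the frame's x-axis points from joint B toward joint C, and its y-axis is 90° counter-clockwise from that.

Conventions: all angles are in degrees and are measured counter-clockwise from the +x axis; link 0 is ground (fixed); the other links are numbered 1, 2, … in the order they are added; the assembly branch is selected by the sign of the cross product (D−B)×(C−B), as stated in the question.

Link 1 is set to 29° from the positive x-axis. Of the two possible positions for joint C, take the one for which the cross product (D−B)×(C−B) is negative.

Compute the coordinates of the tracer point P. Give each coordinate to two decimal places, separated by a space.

A=(0,0), D=(12.00,0)
B = A + 4.00·(cos29°, sin29°) = (3.4985, 1.9392)
|BD| = 8.7199
circle(B,9.00) ∩ circle(D,10.00): a=3.2705, h=8.3847
  candidates: C₊=(8.5518,9.3867) cross=73.114; C₋=(4.8224,-6.9629) cross=-73.114
  branch - wants cross < 0 → take C=(4.8224,-6.9629) (cross=-73.114)
ex = (C−B)/|BC| = (0.1471,-0.9891); ey = (0.9891,0.1471)
P = B + -3.05·ex + 3.37·ey = (6.3832,5.4518)

6.38 5.45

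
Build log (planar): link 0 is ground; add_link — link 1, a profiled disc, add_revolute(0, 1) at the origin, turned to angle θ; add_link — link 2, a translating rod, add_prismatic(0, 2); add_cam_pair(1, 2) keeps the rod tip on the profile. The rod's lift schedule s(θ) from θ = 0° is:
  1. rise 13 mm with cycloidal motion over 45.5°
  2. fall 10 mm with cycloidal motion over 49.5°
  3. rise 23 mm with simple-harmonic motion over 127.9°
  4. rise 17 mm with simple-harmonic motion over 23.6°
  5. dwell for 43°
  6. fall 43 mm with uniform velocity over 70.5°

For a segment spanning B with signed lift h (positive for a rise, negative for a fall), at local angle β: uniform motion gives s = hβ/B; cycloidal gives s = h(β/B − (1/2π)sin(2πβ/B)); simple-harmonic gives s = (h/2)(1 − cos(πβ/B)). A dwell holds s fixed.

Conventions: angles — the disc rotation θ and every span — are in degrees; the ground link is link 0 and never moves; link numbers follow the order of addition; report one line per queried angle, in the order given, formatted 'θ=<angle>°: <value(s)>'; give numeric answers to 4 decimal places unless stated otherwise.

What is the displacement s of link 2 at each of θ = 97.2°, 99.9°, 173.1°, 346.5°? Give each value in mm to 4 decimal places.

seg 1 [0°–45.5°] cycloidal, h=13: full span → s += 13 → s = 13.0000
seg 2 [45.5°–95°] cycloidal, h=-10: full span → s += -10 → s = 3.0000
seg 3 [95°–222.9°] simple-harmonic, h=23: θ=97.2° here. β=2.2, B=127.9. 23/2·(1 − cos(π·0.0172)) = 0.0168 → s = 3.0168
seg 3 [95°–222.9°] simple-harmonic, h=23: θ=99.9° here. β=4.9, B=127.9. 23/2·(1 − cos(π·0.0383)) = 0.0832 → s = 3.0832
seg 3 [95°–222.9°] simple-harmonic, h=23: θ=173.1° here. β=78.1, B=127.9. 23/2·(1 − cos(π·0.6106)) = 15.4170 → s = 18.4170
seg 3 [95°–222.9°] simple-harmonic, h=23: full span → s += 23 → s = 26.0000
seg 4 [222.9°–246.5°] simple-harmonic, h=17: full span → s += 17 → s = 43.0000
seg 5 [246.5°–289.5°] dwell: s stays 43.0000
seg 6 [289.5°–360°] uniform, h=-43: θ=346.5° here. β=57, B=70.5. -43·57/70.5 = -34.7660 → s = 8.2340

θ=97.2°: 3.0168
θ=99.9°: 3.0832
θ=173.1°: 18.4170
θ=346.5°: 8.2340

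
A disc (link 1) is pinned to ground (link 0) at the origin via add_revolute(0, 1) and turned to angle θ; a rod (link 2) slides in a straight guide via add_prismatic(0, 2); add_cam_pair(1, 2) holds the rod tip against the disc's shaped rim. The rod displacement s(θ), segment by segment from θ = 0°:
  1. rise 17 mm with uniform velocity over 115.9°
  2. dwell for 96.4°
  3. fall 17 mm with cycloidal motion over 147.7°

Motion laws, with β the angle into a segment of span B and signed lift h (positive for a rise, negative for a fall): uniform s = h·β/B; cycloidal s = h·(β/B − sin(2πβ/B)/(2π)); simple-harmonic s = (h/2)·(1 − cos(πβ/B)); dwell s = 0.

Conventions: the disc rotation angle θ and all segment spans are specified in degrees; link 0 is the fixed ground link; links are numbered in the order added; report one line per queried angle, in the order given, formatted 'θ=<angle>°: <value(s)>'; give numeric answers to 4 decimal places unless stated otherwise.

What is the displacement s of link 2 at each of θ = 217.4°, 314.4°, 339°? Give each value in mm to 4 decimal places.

segment 1 (0° to 115.9°, uniform, h = 17) is passed completely: s = 0.0000 + (17) = 17.0000
segment 2 (115.9° to 212.3°, dwell): s unchanged at 17.0000
θ = 217.4° falls in segment 3 (212.3° to 360°, cycloidal, h = -17): β = 217.4 − 212.3 = 5.1°, B = 147.7°; Δs = -17·(0.0345 − sin(2π·0.0345)/(2π)) = -0.0046; s = 17.0000 − 0.0046 = 16.9954
θ = 314.4° falls in segment 3 (212.3° to 360°, cycloidal, h = -17): β = 314.4 − 212.3 = 102.1°, B = 147.7°; Δs = -17·(0.6913 − sin(2π·0.6913)/(2π)) = -14.2750; s = 17.0000 − 14.2750 = 2.7250
θ = 339° falls in segment 3 (212.3° to 360°, cycloidal, h = -17): β = 339 − 212.3 = 126.7°, B = 147.7°; Δs = -17·(0.8578 − sin(2π·0.8578)/(2π)) = -16.6911; s = 17.0000 − 16.6911 = 0.3089

θ=217.4°: 16.9954
θ=314.4°: 2.7250
θ=339°: 0.3089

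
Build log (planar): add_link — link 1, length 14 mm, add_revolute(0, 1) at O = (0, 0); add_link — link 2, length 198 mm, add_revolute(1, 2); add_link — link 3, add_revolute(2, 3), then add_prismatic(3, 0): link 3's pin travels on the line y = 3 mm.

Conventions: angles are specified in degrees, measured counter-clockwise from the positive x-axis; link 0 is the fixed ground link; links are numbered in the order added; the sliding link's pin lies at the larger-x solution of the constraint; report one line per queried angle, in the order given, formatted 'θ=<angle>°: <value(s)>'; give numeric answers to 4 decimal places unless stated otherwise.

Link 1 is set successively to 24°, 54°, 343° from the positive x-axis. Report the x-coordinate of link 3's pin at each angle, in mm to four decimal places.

geometry: r = 14 mm, L = 198 mm, e = 3 mm
θ=24°: crank pin P = (r cos θ, r sin θ) = (12.789636, 5.694313)
θ=24°: h = r sin θ − e = 5.694313 − 3 = 2.694313
θ=24°: x = r cos θ + √(L² − h²) = 12.789636 + 197.981668 = 210.771304
θ=54°: crank pin P = (r cos θ, r sin θ) = (8.228994, 11.326238)
θ=54°: h = r sin θ − e = 11.326238 − 3 = 8.326238
θ=54°: x = r cos θ + √(L² − h²) = 8.228994 + 197.824856 = 206.053850
θ=343°: crank pin P = (r cos θ, r sin θ) = (13.388267, -4.093204)
θ=343°: h = r sin θ − e = -4.093204 − 3 = -7.093204
θ=343°: x = r cos θ + √(L² − h²) = 13.388267 + 197.872905 = 211.261171

θ=24°: 210.7713
θ=54°: 206.0538
θ=343°: 211.2612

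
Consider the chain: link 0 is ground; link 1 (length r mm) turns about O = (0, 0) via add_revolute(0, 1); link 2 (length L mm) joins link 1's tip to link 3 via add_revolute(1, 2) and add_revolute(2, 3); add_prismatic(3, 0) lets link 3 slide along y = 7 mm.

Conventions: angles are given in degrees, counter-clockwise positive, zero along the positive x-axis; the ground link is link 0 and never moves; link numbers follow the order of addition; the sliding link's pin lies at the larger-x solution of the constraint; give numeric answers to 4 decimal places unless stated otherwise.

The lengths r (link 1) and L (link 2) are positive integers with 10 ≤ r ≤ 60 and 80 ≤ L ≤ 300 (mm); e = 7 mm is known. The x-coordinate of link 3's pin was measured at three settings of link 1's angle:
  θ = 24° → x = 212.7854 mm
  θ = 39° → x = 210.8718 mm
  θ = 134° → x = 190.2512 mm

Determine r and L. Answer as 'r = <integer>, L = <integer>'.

constraint per measurement: (x − r cos θ)² + (r sin θ − e)² = L²
subtracting the θ₁ and θ₂ equations cancels the r² and L² terms:
r = (x₁² − x₂²) / (2[(x₁cos θ₁ + e sin θ₁) − (x₂cos θ₂ + e sin θ₂)]) = 14.0005 → r = 14
L² = (x₁ − r cos θ₁)² + (r sin θ₁ − e)² = 40000.0103 → L = 200.0000 → L = 200
check at θ₃=134°: x = 190.2512 (printed 190.2512) ✓

r = 14, L = 200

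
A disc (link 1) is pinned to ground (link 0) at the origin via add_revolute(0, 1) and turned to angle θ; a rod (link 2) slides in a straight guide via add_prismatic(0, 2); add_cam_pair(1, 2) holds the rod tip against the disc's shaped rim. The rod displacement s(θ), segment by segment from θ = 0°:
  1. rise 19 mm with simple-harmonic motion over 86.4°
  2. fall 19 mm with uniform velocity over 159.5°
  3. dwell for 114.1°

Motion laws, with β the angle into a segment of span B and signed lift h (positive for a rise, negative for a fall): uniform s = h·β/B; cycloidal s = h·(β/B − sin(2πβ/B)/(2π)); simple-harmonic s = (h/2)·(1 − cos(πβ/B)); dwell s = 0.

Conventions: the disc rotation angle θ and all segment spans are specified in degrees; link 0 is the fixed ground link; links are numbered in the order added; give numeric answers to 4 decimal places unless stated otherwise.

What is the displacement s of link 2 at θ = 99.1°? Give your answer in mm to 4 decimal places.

segment 1 (0° to 86.4°, simple-harmonic, h = 19) is passed completely: s = 0.0000 + (19) = 19.0000
θ = 99.1° falls in segment 2 (86.4° to 245.9°, uniform, h = -19): β = 99.1 − 86.4 = 12.7°, B = 159.5°; Δs = -19·12.7/159.5 = -1.5129; s = 19.0000 − 1.5129 = 17.4871

17.4871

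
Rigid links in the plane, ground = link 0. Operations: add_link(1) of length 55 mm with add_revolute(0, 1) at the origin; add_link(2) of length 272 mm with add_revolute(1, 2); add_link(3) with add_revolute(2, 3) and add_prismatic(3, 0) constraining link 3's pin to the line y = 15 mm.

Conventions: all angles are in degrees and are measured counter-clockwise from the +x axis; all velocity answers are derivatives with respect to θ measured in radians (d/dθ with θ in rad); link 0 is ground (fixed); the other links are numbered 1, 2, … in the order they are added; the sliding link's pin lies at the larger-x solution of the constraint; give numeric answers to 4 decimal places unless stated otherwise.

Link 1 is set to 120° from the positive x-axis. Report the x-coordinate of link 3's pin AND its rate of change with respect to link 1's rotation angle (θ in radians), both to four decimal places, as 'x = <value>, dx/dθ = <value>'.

geometry: r = 55 mm, L = 272 mm, e = 15 mm
crank pin P = (r cos θ, r sin θ) = (-27.500000, 47.631397)
h = r sin θ − e = 47.631397 − 15 = 32.631397
x = r cos θ + √(L² − h²) = -27.500000 + 270.035538 = 242.535538
dx/dθ = −r sin θ − h·r cos θ/√(L² − h²) (θ in radians; h = 32.631397) = -44.308266

x = 242.5355, dx/dθ = -44.3083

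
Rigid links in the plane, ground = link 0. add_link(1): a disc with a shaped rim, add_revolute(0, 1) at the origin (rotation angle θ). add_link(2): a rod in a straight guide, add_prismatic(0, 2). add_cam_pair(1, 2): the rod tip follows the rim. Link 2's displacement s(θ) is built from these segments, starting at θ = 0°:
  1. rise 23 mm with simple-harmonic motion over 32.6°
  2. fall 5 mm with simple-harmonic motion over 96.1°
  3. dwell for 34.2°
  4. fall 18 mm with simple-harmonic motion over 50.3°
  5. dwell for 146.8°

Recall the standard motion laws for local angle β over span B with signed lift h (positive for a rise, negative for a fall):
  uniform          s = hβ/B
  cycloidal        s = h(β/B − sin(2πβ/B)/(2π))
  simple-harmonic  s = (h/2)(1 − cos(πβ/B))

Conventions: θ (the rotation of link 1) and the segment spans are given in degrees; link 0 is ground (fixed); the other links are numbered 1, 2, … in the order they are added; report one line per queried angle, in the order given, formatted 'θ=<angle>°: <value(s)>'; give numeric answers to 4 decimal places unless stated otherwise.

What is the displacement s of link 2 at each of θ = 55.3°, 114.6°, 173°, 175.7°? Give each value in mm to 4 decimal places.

segment 1 (0° to 32.6°, simple-harmonic, h = 23) is passed completely: s = 0.0000 + (23) = 23.0000
θ = 55.3° falls in segment 2 (32.6° to 128.7°, simple-harmonic, h = -5): β = 55.3 − 32.6 = 22.7°, B = 96.1°; Δs = -5/2·(1 − cos(π·0.2362)) = -0.6573; s = 23.0000 − 0.6573 = 22.3427
θ = 114.6° falls in segment 2 (32.6° to 128.7°, simple-harmonic, h = -5): β = 114.6 − 32.6 = 82°, B = 96.1°; Δs = -5/2·(1 − cos(π·0.8533)) = -4.7391; s = 23.0000 − 4.7391 = 18.2609
segment 2 (32.6° to 128.7°, simple-harmonic, h = -5) is passed completely: s = 23.0000 + (-5) = 18.0000
segment 3 (128.7° to 162.9°, dwell): s unchanged at 18.0000
θ = 173° falls in segment 4 (162.9° to 213.2°, simple-harmonic, h = -18): β = 173 − 162.9 = 10.1°, B = 50.3°; Δs = -18/2·(1 − cos(π·0.2008)) = -1.7321; s = 18.0000 − 1.7321 = 16.2679
θ = 175.7° falls in segment 4 (162.9° to 213.2°, simple-harmonic, h = -18): β = 175.7 − 162.9 = 12.8°, B = 50.3°; Δs = -18/2·(1 − cos(π·0.2545)) = -2.7261; s = 18.0000 − 2.7261 = 15.2739

θ=55.3°: 22.3427
θ=114.6°: 18.2609
θ=173°: 16.2679
θ=175.7°: 15.2739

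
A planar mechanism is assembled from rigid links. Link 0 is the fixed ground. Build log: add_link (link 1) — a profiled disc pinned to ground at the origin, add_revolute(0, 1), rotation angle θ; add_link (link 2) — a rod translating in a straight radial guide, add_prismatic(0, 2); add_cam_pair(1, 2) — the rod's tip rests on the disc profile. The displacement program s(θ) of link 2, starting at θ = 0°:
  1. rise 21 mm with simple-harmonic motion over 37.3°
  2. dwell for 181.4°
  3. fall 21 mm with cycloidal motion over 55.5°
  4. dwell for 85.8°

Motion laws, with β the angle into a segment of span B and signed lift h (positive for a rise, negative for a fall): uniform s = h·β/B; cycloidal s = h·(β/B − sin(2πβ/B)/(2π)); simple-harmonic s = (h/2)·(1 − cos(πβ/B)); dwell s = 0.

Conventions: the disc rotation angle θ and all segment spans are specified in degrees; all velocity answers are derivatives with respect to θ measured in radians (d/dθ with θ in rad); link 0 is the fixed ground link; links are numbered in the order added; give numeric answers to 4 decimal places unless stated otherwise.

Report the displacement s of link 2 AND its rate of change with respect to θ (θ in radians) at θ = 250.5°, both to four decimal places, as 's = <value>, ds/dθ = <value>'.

seg 1 [0°–37.3°] simple-harmonic, h=21: full span → s += 21 → s = 21.0000
seg 2 [37.3°–218.7°] dwell: s stays 21.0000
seg 3 [218.7°–274.2°] cycloidal, h=-21: θ=250.5° here. β=31.8, B=55.5. -21·(0.5730 − sin(2π·0.5730)/(2π)) = -13.5117 → s = 7.4883
velocity in seg [218.7°–274.2°] (cycloidal), θ in radians: β = 31.8° = 0.5550 rad, B = 55.5° = 0.9687 rad; ds/dθ = (h/B)(1 − cos(2πβ/B)) = ((-21)/0.9687)(1 − cos(2π·0.5730)) = -41.119829 mm/rad

s = 7.4883, ds/dθ = -41.1198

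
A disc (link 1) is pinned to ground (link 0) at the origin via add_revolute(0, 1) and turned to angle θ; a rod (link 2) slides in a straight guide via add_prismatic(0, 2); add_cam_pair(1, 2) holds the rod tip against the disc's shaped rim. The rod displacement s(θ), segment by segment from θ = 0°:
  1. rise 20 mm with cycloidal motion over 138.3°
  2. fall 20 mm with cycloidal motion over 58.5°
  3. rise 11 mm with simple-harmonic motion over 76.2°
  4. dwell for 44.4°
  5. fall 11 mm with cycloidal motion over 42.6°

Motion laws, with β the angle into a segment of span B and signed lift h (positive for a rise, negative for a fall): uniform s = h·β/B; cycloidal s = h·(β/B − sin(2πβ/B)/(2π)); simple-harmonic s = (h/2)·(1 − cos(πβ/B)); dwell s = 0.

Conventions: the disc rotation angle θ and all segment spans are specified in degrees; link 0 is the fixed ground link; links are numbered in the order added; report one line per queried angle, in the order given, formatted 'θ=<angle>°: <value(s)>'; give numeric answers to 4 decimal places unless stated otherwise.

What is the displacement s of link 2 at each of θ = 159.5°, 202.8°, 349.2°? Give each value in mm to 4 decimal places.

segment 1 (0° to 138.3°, cycloidal, h = 20) is passed completely: s = 0.0000 + (20) = 20.0000
θ = 159.5° falls in segment 2 (138.3° to 196.8°, cycloidal, h = -20): β = 159.5 − 138.3 = 21.2°, B = 58.5°; Δs = -20·(0.3624 − sin(2π·0.3624)/(2π)) = -4.8260; s = 20.0000 − 4.8260 = 15.1740
segment 2 (138.3° to 196.8°, cycloidal, h = -20) is passed completely: s = 20.0000 + (-20) = 0.0000
θ = 202.8° falls in segment 3 (196.8° to 273°, simple-harmonic, h = 11): β = 202.8 − 196.8 = 6°, B = 76.2°; Δs = 11/2·(1 − cos(π·0.0787)) = 0.1674; s = 0.0000 + 0.1674 = 0.1674
segment 3 (196.8° to 273°, simple-harmonic, h = 11) is passed completely: s = 0.0000 + (11) = 11.0000
segment 4 (273° to 317.4°, dwell): s unchanged at 11.0000
θ = 349.2° falls in segment 5 (317.4° to 360°, cycloidal, h = -11): β = 349.2 − 317.4 = 31.8°, B = 42.6°; Δs = -11·(0.7465 − sin(2π·0.7465)/(2π)) = -9.9615; s = 11.0000 − 9.9615 = 1.0385

θ=159.5°: 15.1740
θ=202.8°: 0.1674
θ=349.2°: 1.0385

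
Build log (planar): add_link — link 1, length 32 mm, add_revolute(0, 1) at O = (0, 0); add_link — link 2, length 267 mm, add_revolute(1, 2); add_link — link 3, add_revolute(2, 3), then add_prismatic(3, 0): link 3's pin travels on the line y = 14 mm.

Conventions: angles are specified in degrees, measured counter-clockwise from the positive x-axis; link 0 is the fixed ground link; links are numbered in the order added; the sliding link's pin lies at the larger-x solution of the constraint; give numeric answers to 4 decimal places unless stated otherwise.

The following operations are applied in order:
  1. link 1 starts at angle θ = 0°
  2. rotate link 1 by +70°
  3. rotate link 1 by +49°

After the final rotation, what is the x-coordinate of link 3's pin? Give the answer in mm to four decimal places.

geometry: r = 32 mm, L = 267 mm, e = 14 mm; θ starts at 0°
rotate link 1 by +70°: θ ← 0° +70° = 70°
rotate link 1 by +49°: θ ← 70° +49° = 119°
crank pin P = (r cos θ, r sin θ) = (-15.513908, 27.987831)
h = r sin θ − e = 27.987831 − 14 = 13.987831
x = r cos θ + √(L² − h²) = -15.513908 + 266.633345 = 251.119437

251.1194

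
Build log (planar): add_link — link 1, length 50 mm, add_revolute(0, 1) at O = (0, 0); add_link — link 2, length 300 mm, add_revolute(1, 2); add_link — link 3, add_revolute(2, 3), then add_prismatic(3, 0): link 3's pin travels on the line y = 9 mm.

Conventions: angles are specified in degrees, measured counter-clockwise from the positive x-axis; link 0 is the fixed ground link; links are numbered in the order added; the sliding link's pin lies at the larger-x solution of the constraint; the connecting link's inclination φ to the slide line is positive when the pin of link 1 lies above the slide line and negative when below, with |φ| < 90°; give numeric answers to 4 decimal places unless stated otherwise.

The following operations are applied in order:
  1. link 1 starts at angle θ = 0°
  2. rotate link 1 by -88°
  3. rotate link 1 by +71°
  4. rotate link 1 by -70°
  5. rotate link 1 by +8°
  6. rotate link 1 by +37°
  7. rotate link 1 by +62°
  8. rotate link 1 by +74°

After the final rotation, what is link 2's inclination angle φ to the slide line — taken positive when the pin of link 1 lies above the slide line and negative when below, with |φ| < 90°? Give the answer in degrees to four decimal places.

geometry: r = 50 mm, L = 300 mm, e = 9 mm; θ starts at 0°
rotate link 1 by -88°: θ ← 0° -88° = -88°
rotate link 1 by +71°: θ ← -88° +71° = -17°
rotate link 1 by -70°: θ ← -17° -70° = -87°
rotate link 1 by +8°: θ ← -87° +8° = -79°
rotate link 1 by +37°: θ ← -79° +37° = -42°
rotate link 1 by +62°: θ ← -42° +62° = 20°
rotate link 1 by +74°: θ ← 20° +74° = 94°
h = r sin θ − e = 49.878203 − 9 = 40.878203
sin φ = h / L = 40.878203 / 300 = 0.13626068
φ = arcsin(0.13626068) = 7.831525°

7.8315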